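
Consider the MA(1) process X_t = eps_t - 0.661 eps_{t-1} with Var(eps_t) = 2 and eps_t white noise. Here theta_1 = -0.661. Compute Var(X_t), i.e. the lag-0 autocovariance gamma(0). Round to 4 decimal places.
\gamma(0) = 2.8738

For an MA(q) process X_t = eps_t + sum_i theta_i eps_{t-i} with
Var(eps_t) = sigma^2, the variance is
  gamma(0) = sigma^2 * (1 + sum_i theta_i^2).
  sum_i theta_i^2 = (-0.661)^2 = 0.436921.
  gamma(0) = 2 * (1 + 0.436921) = 2 * 1.436921 = 2.873842, which rounds to 2.8738.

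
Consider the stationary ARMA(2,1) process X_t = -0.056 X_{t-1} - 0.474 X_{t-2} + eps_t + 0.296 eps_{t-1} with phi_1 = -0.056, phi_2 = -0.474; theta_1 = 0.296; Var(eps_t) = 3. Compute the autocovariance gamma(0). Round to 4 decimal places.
\gamma(0) = 4.1273

Multiply the model equation by X_{t-k} and take expectations. With theta_0 = psi_0 = 1 and psi_j the MA(infinity) weights, this gives
  gamma(k) - sum_i phi_i gamma(k-i) = c_k,
  c_k = sigma^2 * sum_{j=k..q} theta_j psi_{j-k}   (c_k = 0 for k > q),
using gamma(-m) = gamma(m).
psi-weights needed (psi_j = theta_j + sum_i phi_i psi_{j-i}):
  psi_1 = theta_1 + phi_1 = 0.296 + (-0.056) = 0.24
Right-hand sides:
  c_0 = sigma^2 (1 + theta_1 psi_1) = 3 * (1 + (0.296)(0.24)) = 3 * 1.07104 = 3.21312
  c_1 = sigma^2 theta_1 = 3 * (0.296) = 0.888
  c_2 = 0
Equations for k = 0, 1, 2 (AR order 2, c_2 = 0):
  (E0) gamma(0) = phi_1 gamma(1) + phi_2 gamma(2) + c_0
  (E1) gamma(1) = phi_1 gamma(0) + phi_2 gamma(1) + c_1
  (E2) gamma(2) = phi_1 gamma(1) + phi_2 gamma(0)
From (E1): gamma(1) = A gamma(0) + B with
  A = phi_1 / (1 - phi_2) = -0.056 / 1.474 = -0.037992,   B = c_1 / (1 - phi_2) = 0.888 / 1.474 = 0.602442.
Insert (E2) into (E0): gamma(0) (1 - phi_2^2) = phi_1 (1 + phi_2) gamma(1) + c_0.
  phi_1 (1 + phi_2) = (-0.056)(0.526) = -0.029456,   1 - phi_2^2 = 0.775324.
Replace gamma(1) by A gamma(0) + B and collect gamma(0):
  gamma(0) [0.775324 - (-0.029456)(-0.037992)] = (-0.029456)(0.602442) + 3.21312
  gamma(0) * 0.774205 = 3.195374
  gamma(0) = 3.195374 / 0.774205 = 4.127298.
Therefore gamma(0) = 4.1273 (to 4 decimal places).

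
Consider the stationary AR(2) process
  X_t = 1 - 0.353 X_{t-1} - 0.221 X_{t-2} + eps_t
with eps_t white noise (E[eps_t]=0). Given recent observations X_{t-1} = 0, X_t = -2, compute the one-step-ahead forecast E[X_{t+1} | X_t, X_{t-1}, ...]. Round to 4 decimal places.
E[X_{t+1} \mid \mathcal F_t] = 1.7060

For an AR(p) model X_t = c + sum_i phi_i X_{t-i} + eps_t, the
one-step-ahead conditional mean is
  E[X_{t+1} | X_t, ...] = c + sum_i phi_i X_{t+1-i}.
Substitute known values:
  E[X_{t+1} | ...] = 1 + (-0.353) * (-2) + (-0.221) * (0)
                   = 1.7060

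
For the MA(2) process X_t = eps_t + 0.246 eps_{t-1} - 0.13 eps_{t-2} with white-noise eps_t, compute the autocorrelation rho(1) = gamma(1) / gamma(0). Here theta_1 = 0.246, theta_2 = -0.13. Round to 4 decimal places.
\rho(1) = 0.1986

For an MA(q) process with theta_0 = 1, the autocovariance is
  gamma(k) = sigma^2 * sum_{i=0..q-k} theta_i * theta_{i+k},
and rho(k) = gamma(k) / gamma(0). Sigma^2 cancels.
  numerator   = (1)*(0.246) + (0.246)*(-0.13) = 0.21402.
  denominator = (1)^2 + (0.246)^2 + (-0.13)^2 = 1.077416.
  rho(1) = 0.21402 / 1.077416 = 0.1986.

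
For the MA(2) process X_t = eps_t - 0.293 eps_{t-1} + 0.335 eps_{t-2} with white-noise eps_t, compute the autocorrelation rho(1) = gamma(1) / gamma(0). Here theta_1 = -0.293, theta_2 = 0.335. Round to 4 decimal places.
\rho(1) = -0.3265

For an MA(q) process with theta_0 = 1, the autocovariance is
  gamma(k) = sigma^2 * sum_{i=0..q-k} theta_i * theta_{i+k},
and rho(k) = gamma(k) / gamma(0). Sigma^2 cancels.
  numerator   = (1)*(-0.293) + (-0.293)*(0.335) = -0.391155.
  denominator = (1)^2 + (-0.293)^2 + (0.335)^2 = 1.198074.
  rho(1) = -0.391155 / 1.198074 = -0.3265.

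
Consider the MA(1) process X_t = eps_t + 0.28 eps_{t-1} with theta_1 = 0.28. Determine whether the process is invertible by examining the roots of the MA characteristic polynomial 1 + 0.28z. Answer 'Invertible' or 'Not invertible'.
\text{Invertible}

The MA(q) characteristic polynomial is P(z) = 1 + 0.28z.
Invertibility requires all roots to lie outside the unit circle, i.e. |z| > 1 for every root.
This is linear in z: 1 + (0.28) z = 0  =>  z = -1/(0.28) = -3.571429,  |z| = 3.571429.
Moduli of all roots: 3.5714.
All moduli strictly greater than 1? Yes.
Verdict: Invertible.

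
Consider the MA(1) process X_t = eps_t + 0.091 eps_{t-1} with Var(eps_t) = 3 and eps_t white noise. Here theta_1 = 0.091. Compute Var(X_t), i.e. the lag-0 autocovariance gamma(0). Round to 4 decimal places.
\gamma(0) = 3.0248

For an MA(q) process X_t = eps_t + sum_i theta_i eps_{t-i} with
Var(eps_t) = sigma^2, the variance is
  gamma(0) = sigma^2 * (1 + sum_i theta_i^2).
  sum_i theta_i^2 = (0.091)^2 = 0.008281.
  gamma(0) = 3 * (1 + 0.008281) = 3 * 1.008281 = 3.024843, which rounds to 3.0248.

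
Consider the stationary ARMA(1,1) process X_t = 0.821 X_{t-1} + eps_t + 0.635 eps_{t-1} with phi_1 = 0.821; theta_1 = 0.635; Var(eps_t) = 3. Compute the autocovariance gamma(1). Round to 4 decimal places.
\gamma(1) = 20.3866

Multiply the model equation by X_{t-k} and take expectations. With theta_0 = psi_0 = 1 and psi_j the MA(infinity) weights, this gives
  gamma(k) - sum_i phi_i gamma(k-i) = c_k,
  c_k = sigma^2 * sum_{j=k..q} theta_j psi_{j-k}   (c_k = 0 for k > q),
using gamma(-m) = gamma(m).
psi-weights needed (psi_j = theta_j + sum_i phi_i psi_{j-i}):
  psi_1 = theta_1 + phi_1 = 0.635 + (0.821) = 1.456
Right-hand sides:
  c_0 = sigma^2 (1 + theta_1 psi_1) = 3 * (1 + (0.635)(1.456)) = 3 * 1.92456 = 5.77368
  c_1 = sigma^2 theta_1 = 3 * (0.635) = 1.905
  c_2 = 0
Equations for k = 0 and k = 1 (AR order 1):
  gamma(0) = phi_1 gamma(1) + c_0
  gamma(1) = phi_1 gamma(0) + c_1
Substituting the second into the first: gamma(0) (1 - phi_1^2) = c_0 + phi_1 c_1, so
  gamma(0) = (c_0 + phi_1 c_1) / (1 - phi_1^2) = (5.77368 + (0.821)(1.905)) / (1 - (0.821)^2) = 7.337685 / 0.325959 = 22.511067.
  gamma(1) = phi_1 gamma(0) + c_1 = (0.821)(22.511067) + (1.905) = 20.386586.
Therefore gamma(1) = 20.3866 (to 4 decimal places).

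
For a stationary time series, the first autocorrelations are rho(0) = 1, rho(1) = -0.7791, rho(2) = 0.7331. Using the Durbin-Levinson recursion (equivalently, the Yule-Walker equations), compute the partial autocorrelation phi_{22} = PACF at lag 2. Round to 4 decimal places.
\phi_{22} = 0.3209

The PACF at lag k is phi_{kk}, the last component of the solution
to the Yule-Walker system G_k phi = r_k where
  (G_k)_{ij} = rho(|i - j|), (r_k)_i = rho(i), i,j = 1..k.
Equivalently, Durbin-Levinson gives phi_{kk} iteratively:
  phi_{11} = rho(1)
  phi_{kk} = [rho(k) - sum_{j=1..k-1} phi_{k-1,j} rho(k-j)]
            / [1 - sum_{j=1..k-1} phi_{k-1,j} rho(j)],
  phi_{k,j} = phi_{k-1,j} - phi_{kk} phi_{k-1,k-j},  j = 1..k-1.
Step k = 1:
  phi_11 = rho(1) = -0.7791.
Step k = 2:
  phi_22 = [rho(2) - phi_11 rho(1)] / [1 - phi_11 rho(1)] = [0.7331 - (-0.7791)(-0.7791)] / [1 - (-0.7791)(-0.7791)]
         = 0.12610319 / 0.39300319 = 0.3209.
Therefore phi_{22} = 0.3209.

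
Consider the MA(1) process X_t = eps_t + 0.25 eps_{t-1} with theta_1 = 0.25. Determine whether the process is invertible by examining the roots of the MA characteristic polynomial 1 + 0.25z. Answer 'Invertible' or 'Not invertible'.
\text{Invertible}

The MA(q) characteristic polynomial is P(z) = 1 + 0.25z.
Invertibility requires all roots to lie outside the unit circle, i.e. |z| > 1 for every root.
This is linear in z: 1 + (0.25) z = 0  =>  z = -1/(0.25) = -4,  |z| = 4.
Moduli of all roots: 4.0000.
All moduli strictly greater than 1? Yes.
Verdict: Invertible.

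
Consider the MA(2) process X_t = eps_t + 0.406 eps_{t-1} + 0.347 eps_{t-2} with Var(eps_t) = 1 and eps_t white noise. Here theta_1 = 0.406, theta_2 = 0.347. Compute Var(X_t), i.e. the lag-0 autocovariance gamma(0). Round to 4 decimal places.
\gamma(0) = 1.2852

For an MA(q) process X_t = eps_t + sum_i theta_i eps_{t-i} with
Var(eps_t) = sigma^2, the variance is
  gamma(0) = sigma^2 * (1 + sum_i theta_i^2).
  sum_i theta_i^2 = (0.406)^2 + (0.347)^2 = 0.164836 + 0.120409 = 0.285245.
  gamma(0) = 1 * (1 + 0.285245) = 1 * 1.285245 = 1.285245, which rounds to 1.2852.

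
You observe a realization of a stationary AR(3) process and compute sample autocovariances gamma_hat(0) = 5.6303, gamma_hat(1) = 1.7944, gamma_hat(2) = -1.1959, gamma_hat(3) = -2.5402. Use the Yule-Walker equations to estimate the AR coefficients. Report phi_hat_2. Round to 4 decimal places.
\hat\phi_{2} = -0.2140

The Yule-Walker equations for an AR(p) process read, in matrix form,
  Gamma_p phi = r_p,   with   (Gamma_p)_{ij} = gamma(|i - j|),
                       (r_p)_i = gamma(i),   i,j = 1..p.
Substitute the sample gammas (Toeplitz matrix and right-hand side of size 3):
  Gamma_p = [[5.6303, 1.7944, -1.1959], [1.7944, 5.6303, 1.7944], [-1.1959, 1.7944, 5.6303]]
  r_p     = [1.7944, -1.1959, -2.5402]
Written out (R1..R3):
  (R1) 5.6303 phi_1 + 1.7944 phi_2 - 1.1959 phi_3 = 1.7944
  (R2) 1.7944 phi_1 + 5.6303 phi_2 + 1.7944 phi_3 = -1.1959
  (R3) -1.1959 phi_1 + 1.7944 phi_2 + 5.6303 phi_3 = -2.5402
Gaussian elimination:
  R2 <- R2 - (1.7944/5.6303) R1 = R2 - (0.318704) R1:  5.058417 phi_2 + 2.175538 phi_3 = -1.767783
  R3 <- R3 - (-1.1959/5.6303) R1 = R3 - (-0.212404) R1:  2.175538 phi_2 + 5.376286 phi_3 = -2.159062
  R3 <- R3 - (2.175538/5.058417) R2 = R3 - (0.430083) R2:  4.440624 phi_3 = -1.398769
Back-substitution:
  phi_hat_3 = -1.398769 / 4.440624 = -0.314994
  phi_hat_2 = (-1.767783 - (2.175538)(-0.314994)) / 5.058417 = -0.214
  phi_hat_1 = (1.7944 - (1.7944)(-0.214) - (-1.1959)(-0.314994)) / 5.6303 = 0.320001
So phi_hat = [0.3200, -0.2140, -0.3150].
Therefore phi_hat_2 = -0.2140.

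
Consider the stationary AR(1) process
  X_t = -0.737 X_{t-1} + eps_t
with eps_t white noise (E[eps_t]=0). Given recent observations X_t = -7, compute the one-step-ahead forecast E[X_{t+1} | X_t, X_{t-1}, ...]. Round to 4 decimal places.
E[X_{t+1} \mid \mathcal F_t] = 5.1590

For an AR(p) model X_t = c + sum_i phi_i X_{t-i} + eps_t, the
one-step-ahead conditional mean is
  E[X_{t+1} | X_t, ...] = c + sum_i phi_i X_{t+1-i}.
Substitute known values:
  E[X_{t+1} | ...] = (-0.737) * (-7)
                   = 5.1590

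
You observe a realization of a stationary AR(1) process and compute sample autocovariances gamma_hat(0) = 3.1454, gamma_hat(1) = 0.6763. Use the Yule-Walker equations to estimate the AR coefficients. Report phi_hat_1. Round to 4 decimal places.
\hat\phi_{1} = 0.2150

The Yule-Walker equations for an AR(p) process read, in matrix form,
  Gamma_p phi = r_p,   with   (Gamma_p)_{ij} = gamma(|i - j|),
                       (r_p)_i = gamma(i),   i,j = 1..p.
Substitute the sample gammas (Toeplitz matrix and right-hand side of size 1):
  Gamma_p = [[3.1454]]
  r_p     = [0.6763]
With p = 1 this is the single equation gamma(0) phi_1 = gamma(1):
  phi_hat_1 = gamma(1) / gamma(0) = 0.6763 / 3.1454 = 0.2150.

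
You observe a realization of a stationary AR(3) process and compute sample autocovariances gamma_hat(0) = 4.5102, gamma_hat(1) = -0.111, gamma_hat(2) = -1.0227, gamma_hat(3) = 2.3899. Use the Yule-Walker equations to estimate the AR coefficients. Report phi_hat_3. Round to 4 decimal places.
\hat\phi_{3} = 0.5460

The Yule-Walker equations for an AR(p) process read, in matrix form,
  Gamma_p phi = r_p,   with   (Gamma_p)_{ij} = gamma(|i - j|),
                       (r_p)_i = gamma(i),   i,j = 1..p.
Substitute the sample gammas (Toeplitz matrix and right-hand side of size 3):
  Gamma_p = [[4.5102, -0.111, -1.0227], [-0.111, 4.5102, -0.111], [-1.0227, -0.111, 4.5102]]
  r_p     = [-0.111, -1.0227, 2.3899]
Written out (R1..R3):
  (R1) 4.5102 phi_1 - 0.111 phi_2 - 1.0227 phi_3 = -0.111
  (R2) -0.111 phi_1 + 4.5102 phi_2 - 0.111 phi_3 = -1.0227
  (R3) -1.0227 phi_1 - 0.111 phi_2 + 4.5102 phi_3 = 2.3899
Gaussian elimination:
  R2 <- R2 - (-0.111/4.5102) R1 = R2 - (-0.024611) R1:  4.507468 phi_2 - 0.13617 phi_3 = -1.025432
  R3 <- R3 - (-1.0227/4.5102) R1 = R3 - (-0.226753) R1:  -0.13617 phi_2 + 4.2783 phi_3 = 2.36473
  R3 <- R3 - (-0.13617/4.507468) R2 = R3 - (-0.03021) R2:  4.274186 phi_3 = 2.333752
Back-substitution:
  phi_hat_3 = 2.333752 / 4.274186 = 0.546011
  phi_hat_2 = (-1.025432 - (-0.13617)(0.546011)) / 4.507468 = -0.211001
  phi_hat_1 = (-0.111 - (-0.111)(-0.211001) - (-1.0227)(0.546011)) / 4.5102 = 0.094006
So phi_hat = [0.0940, -0.2110, 0.5460].
Therefore phi_hat_3 = 0.5460.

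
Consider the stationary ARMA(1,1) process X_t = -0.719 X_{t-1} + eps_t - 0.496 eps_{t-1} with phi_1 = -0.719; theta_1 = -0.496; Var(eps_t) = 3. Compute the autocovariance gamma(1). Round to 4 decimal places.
\gamma(1) = -10.2371

Multiply the model equation by X_{t-k} and take expectations. With theta_0 = psi_0 = 1 and psi_j the MA(infinity) weights, this gives
  gamma(k) - sum_i phi_i gamma(k-i) = c_k,
  c_k = sigma^2 * sum_{j=k..q} theta_j psi_{j-k}   (c_k = 0 for k > q),
using gamma(-m) = gamma(m).
psi-weights needed (psi_j = theta_j + sum_i phi_i psi_{j-i}):
  psi_1 = theta_1 + phi_1 = -0.496 + (-0.719) = -1.215
Right-hand sides:
  c_0 = sigma^2 (1 + theta_1 psi_1) = 3 * (1 + (-0.496)(-1.215)) = 3 * 1.60264 = 4.80792
  c_1 = sigma^2 theta_1 = 3 * (-0.496) = -1.488
  c_2 = 0
Equations for k = 0 and k = 1 (AR order 1):
  gamma(0) = phi_1 gamma(1) + c_0
  gamma(1) = phi_1 gamma(0) + c_1
Substituting the second into the first: gamma(0) (1 - phi_1^2) = c_0 + phi_1 c_1, so
  gamma(0) = (c_0 + phi_1 c_1) / (1 - phi_1^2) = (4.80792 + (-0.719)(-1.488)) / (1 - (-0.719)^2) = 5.877792 / 0.483039 = 12.168359.
  gamma(1) = phi_1 gamma(0) + c_1 = (-0.719)(12.168359) + (-1.488) = -10.23705.
Therefore gamma(1) = -10.2371 (to 4 decimal places).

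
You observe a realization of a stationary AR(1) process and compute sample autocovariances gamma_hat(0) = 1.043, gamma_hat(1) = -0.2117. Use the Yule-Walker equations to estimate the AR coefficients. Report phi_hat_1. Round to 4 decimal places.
\hat\phi_{1} = -0.2030

The Yule-Walker equations for an AR(p) process read, in matrix form,
  Gamma_p phi = r_p,   with   (Gamma_p)_{ij} = gamma(|i - j|),
                       (r_p)_i = gamma(i),   i,j = 1..p.
Substitute the sample gammas (Toeplitz matrix and right-hand side of size 1):
  Gamma_p = [[1.043]]
  r_p     = [-0.2117]
With p = 1 this is the single equation gamma(0) phi_1 = gamma(1):
  phi_hat_1 = gamma(1) / gamma(0) = -0.2117 / 1.043 = -0.2030.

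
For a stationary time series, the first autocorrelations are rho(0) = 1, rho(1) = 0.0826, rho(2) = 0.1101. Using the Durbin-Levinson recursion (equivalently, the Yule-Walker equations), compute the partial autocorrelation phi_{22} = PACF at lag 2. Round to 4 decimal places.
\phi_{22} = 0.1040

The PACF at lag k is phi_{kk}, the last component of the solution
to the Yule-Walker system G_k phi = r_k where
  (G_k)_{ij} = rho(|i - j|), (r_k)_i = rho(i), i,j = 1..k.
Equivalently, Durbin-Levinson gives phi_{kk} iteratively:
  phi_{11} = rho(1)
  phi_{kk} = [rho(k) - sum_{j=1..k-1} phi_{k-1,j} rho(k-j)]
            / [1 - sum_{j=1..k-1} phi_{k-1,j} rho(j)],
  phi_{k,j} = phi_{k-1,j} - phi_{kk} phi_{k-1,k-j},  j = 1..k-1.
Step k = 1:
  phi_11 = rho(1) = 0.0826.
Step k = 2:
  phi_22 = [rho(2) - phi_11 rho(1)] / [1 - phi_11 rho(1)] = [0.1101 - (0.0826)(0.0826)] / [1 - (0.0826)(0.0826)]
         = 0.10327724 / 0.99317724 = 0.104.
Therefore phi_{22} = 0.1040.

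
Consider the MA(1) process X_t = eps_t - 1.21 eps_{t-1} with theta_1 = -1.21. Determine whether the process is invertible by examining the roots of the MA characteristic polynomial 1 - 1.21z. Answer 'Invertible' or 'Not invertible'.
\text{Not invertible}

The MA(q) characteristic polynomial is P(z) = 1 - 1.21z.
Invertibility requires all roots to lie outside the unit circle, i.e. |z| > 1 for every root.
This is linear in z: 1 + (-1.21) z = 0  =>  z = -1/(-1.21) = 0.826446,  |z| = 0.826446.
Moduli of all roots: 0.8264.
All moduli strictly greater than 1? No.
Verdict: Not invertible.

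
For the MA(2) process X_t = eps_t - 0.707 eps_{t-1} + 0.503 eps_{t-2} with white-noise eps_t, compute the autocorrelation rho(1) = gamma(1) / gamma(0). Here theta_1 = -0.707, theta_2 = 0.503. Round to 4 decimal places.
\rho(1) = -0.6062

For an MA(q) process with theta_0 = 1, the autocovariance is
  gamma(k) = sigma^2 * sum_{i=0..q-k} theta_i * theta_{i+k},
and rho(k) = gamma(k) / gamma(0). Sigma^2 cancels.
  numerator   = (1)*(-0.707) + (-0.707)*(0.503) = -1.062621.
  denominator = (1)^2 + (-0.707)^2 + (0.503)^2 = 1.752858.
  rho(1) = -1.062621 / 1.752858 = -0.6062.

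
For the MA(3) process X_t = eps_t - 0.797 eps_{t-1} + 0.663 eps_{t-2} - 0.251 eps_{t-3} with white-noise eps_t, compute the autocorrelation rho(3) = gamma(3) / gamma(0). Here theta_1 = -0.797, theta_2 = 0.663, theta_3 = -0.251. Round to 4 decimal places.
\rho(3) = -0.1174

For an MA(q) process with theta_0 = 1, the autocovariance is
  gamma(k) = sigma^2 * sum_{i=0..q-k} theta_i * theta_{i+k},
and rho(k) = gamma(k) / gamma(0). Sigma^2 cancels.
  numerator   = (1)*(-0.251) = -0.251.
  denominator = (1)^2 + (-0.797)^2 + (0.663)^2 + (-0.251)^2 = 2.137779.
  rho(3) = -0.251 / 2.137779 = -0.1174.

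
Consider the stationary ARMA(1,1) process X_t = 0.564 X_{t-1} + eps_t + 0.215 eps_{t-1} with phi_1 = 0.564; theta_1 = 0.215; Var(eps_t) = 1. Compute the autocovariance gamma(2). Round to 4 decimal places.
\gamma(2) = 0.7224

Multiply the model equation by X_{t-k} and take expectations. With theta_0 = psi_0 = 1 and psi_j the MA(infinity) weights, this gives
  gamma(k) - sum_i phi_i gamma(k-i) = c_k,
  c_k = sigma^2 * sum_{j=k..q} theta_j psi_{j-k}   (c_k = 0 for k > q),
using gamma(-m) = gamma(m).
psi-weights needed (psi_j = theta_j + sum_i phi_i psi_{j-i}):
  psi_1 = theta_1 + phi_1 = 0.215 + (0.564) = 0.779
Right-hand sides:
  c_0 = sigma^2 (1 + theta_1 psi_1) = 1 * (1 + (0.215)(0.779)) = 1 * 1.167485 = 1.167485
  c_1 = sigma^2 theta_1 = 1 * (0.215) = 0.215
  c_2 = 0
Equations for k = 0 and k = 1 (AR order 1):
  gamma(0) = phi_1 gamma(1) + c_0
  gamma(1) = phi_1 gamma(0) + c_1
Substituting the second into the first: gamma(0) (1 - phi_1^2) = c_0 + phi_1 c_1, so
  gamma(0) = (c_0 + phi_1 c_1) / (1 - phi_1^2) = (1.167485 + (0.564)(0.215)) / (1 - (0.564)^2) = 1.288745 / 0.681904 = 1.889921.
  gamma(1) = phi_1 gamma(0) + c_1 = (0.564)(1.889921) + (0.215) = 1.280916.
For k = 2 (> q): gamma(2) = phi_1 gamma(1) = (0.564)(1.280916) = 0.722436.
Therefore gamma(2) = 0.7224 (to 4 decimal places).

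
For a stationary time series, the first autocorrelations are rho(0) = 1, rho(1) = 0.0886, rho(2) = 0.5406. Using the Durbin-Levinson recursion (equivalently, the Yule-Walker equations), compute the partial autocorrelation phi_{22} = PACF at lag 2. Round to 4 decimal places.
\phi_{22} = 0.5370

The PACF at lag k is phi_{kk}, the last component of the solution
to the Yule-Walker system G_k phi = r_k where
  (G_k)_{ij} = rho(|i - j|), (r_k)_i = rho(i), i,j = 1..k.
Equivalently, Durbin-Levinson gives phi_{kk} iteratively:
  phi_{11} = rho(1)
  phi_{kk} = [rho(k) - sum_{j=1..k-1} phi_{k-1,j} rho(k-j)]
            / [1 - sum_{j=1..k-1} phi_{k-1,j} rho(j)],
  phi_{k,j} = phi_{k-1,j} - phi_{kk} phi_{k-1,k-j},  j = 1..k-1.
Step k = 1:
  phi_11 = rho(1) = 0.0886.
Step k = 2:
  phi_22 = [rho(2) - phi_11 rho(1)] / [1 - phi_11 rho(1)] = [0.5406 - (0.0886)(0.0886)] / [1 - (0.0886)(0.0886)]
         = 0.53275004 / 0.99215004 = 0.537.
Therefore phi_{22} = 0.5370.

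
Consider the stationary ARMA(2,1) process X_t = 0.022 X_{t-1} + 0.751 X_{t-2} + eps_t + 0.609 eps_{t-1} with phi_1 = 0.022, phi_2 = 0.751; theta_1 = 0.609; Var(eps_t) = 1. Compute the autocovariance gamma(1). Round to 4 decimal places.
\gamma(1) = 2.7478

Multiply the model equation by X_{t-k} and take expectations. With theta_0 = psi_0 = 1 and psi_j the MA(infinity) weights, this gives
  gamma(k) - sum_i phi_i gamma(k-i) = c_k,
  c_k = sigma^2 * sum_{j=k..q} theta_j psi_{j-k}   (c_k = 0 for k > q),
using gamma(-m) = gamma(m).
psi-weights needed (psi_j = theta_j + sum_i phi_i psi_{j-i}):
  psi_1 = theta_1 + phi_1 = 0.609 + (0.022) = 0.631
Right-hand sides:
  c_0 = sigma^2 (1 + theta_1 psi_1) = 1 * (1 + (0.609)(0.631)) = 1 * 1.384279 = 1.384279
  c_1 = sigma^2 theta_1 = 1 * (0.609) = 0.609
  c_2 = 0
Equations for k = 0, 1, 2 (AR order 2, c_2 = 0):
  (E0) gamma(0) = phi_1 gamma(1) + phi_2 gamma(2) + c_0
  (E1) gamma(1) = phi_1 gamma(0) + phi_2 gamma(1) + c_1
  (E2) gamma(2) = phi_1 gamma(1) + phi_2 gamma(0)
From (E1): gamma(1) = A gamma(0) + B with
  A = phi_1 / (1 - phi_2) = 0.022 / 0.249 = 0.088353,   B = c_1 / (1 - phi_2) = 0.609 / 0.249 = 2.445783.
Insert (E2) into (E0): gamma(0) (1 - phi_2^2) = phi_1 (1 + phi_2) gamma(1) + c_0.
  phi_1 (1 + phi_2) = (0.022)(1.751) = 0.038522,   1 - phi_2^2 = 0.435999.
Replace gamma(1) by A gamma(0) + B and collect gamma(0):
  gamma(0) [0.435999 - (0.038522)(0.088353)] = (0.038522)(2.445783) + 1.384279
  gamma(0) * 0.432595 = 1.478495
  gamma(0) = 1.478495 / 0.432595 = 3.417732.
  gamma(1) = A gamma(0) + B = (0.088353)(3.417732) + (2.445783) = 2.747751.
Therefore gamma(1) = 2.7478 (to 4 decimal places).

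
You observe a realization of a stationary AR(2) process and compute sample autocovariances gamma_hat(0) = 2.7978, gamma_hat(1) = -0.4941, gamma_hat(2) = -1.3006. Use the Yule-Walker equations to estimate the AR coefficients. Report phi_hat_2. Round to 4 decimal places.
\hat\phi_{2} = -0.5120

The Yule-Walker equations for an AR(p) process read, in matrix form,
  Gamma_p phi = r_p,   with   (Gamma_p)_{ij} = gamma(|i - j|),
                       (r_p)_i = gamma(i),   i,j = 1..p.
Substitute the sample gammas (Toeplitz matrix and right-hand side of size 2):
  Gamma_p = [[2.7978, -0.4941], [-0.4941, 2.7978]]
  r_p     = [-0.4941, -1.3006]
Written out:
  2.7978 phi_1 - 0.4941 phi_2 = -0.4941
  -0.4941 phi_1 + 2.7978 phi_2 = -1.3006
Solve by Cramer's rule:
  det = gamma(0)^2 - gamma(1)^2 = (2.7978)^2 - (-0.4941)^2 = 7.82768484 - 0.24413481 = 7.58355003
  phi_hat_1 = [gamma(1) gamma(0) - gamma(1) gamma(2)] / det = [(-0.4941)(2.7978) - (-0.4941)(-1.3006)] / 7.58355003 = -2.02501944 / 7.58355003 = -0.267
  phi_hat_2 = [gamma(0) gamma(2) - gamma(1)^2] / det = [(2.7978)(-1.3006) - (-0.4941)^2] / 7.58355003 = -3.88295349 / 7.58355003 = -0.512
So phi_hat = [-0.2670, -0.5120].
Therefore phi_hat_2 = -0.5120.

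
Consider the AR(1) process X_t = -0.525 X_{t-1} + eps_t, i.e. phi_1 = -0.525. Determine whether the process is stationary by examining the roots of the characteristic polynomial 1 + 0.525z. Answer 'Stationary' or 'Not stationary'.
\text{Stationary}

The AR(p) characteristic polynomial is P(z) = 1 + 0.525z.
Stationarity requires all roots to lie outside the unit circle, i.e. |z| > 1 for every root.
This is linear in z: 1 + (0.525) z = 0  =>  z = -1/(0.525) = -1.904762,  |z| = 1.904762.
Moduli of all roots: 1.9048.
All moduli strictly greater than 1? Yes.
Verdict: Stationary.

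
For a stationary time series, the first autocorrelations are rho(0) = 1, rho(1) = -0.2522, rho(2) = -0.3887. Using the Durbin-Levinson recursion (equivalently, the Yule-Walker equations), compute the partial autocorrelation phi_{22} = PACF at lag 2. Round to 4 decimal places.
\phi_{22} = -0.4830

The PACF at lag k is phi_{kk}, the last component of the solution
to the Yule-Walker system G_k phi = r_k where
  (G_k)_{ij} = rho(|i - j|), (r_k)_i = rho(i), i,j = 1..k.
Equivalently, Durbin-Levinson gives phi_{kk} iteratively:
  phi_{11} = rho(1)
  phi_{kk} = [rho(k) - sum_{j=1..k-1} phi_{k-1,j} rho(k-j)]
            / [1 - sum_{j=1..k-1} phi_{k-1,j} rho(j)],
  phi_{k,j} = phi_{k-1,j} - phi_{kk} phi_{k-1,k-j},  j = 1..k-1.
Step k = 1:
  phi_11 = rho(1) = -0.2522.
Step k = 2:
  phi_22 = [rho(2) - phi_11 rho(1)] / [1 - phi_11 rho(1)] = [-0.3887 - (-0.2522)(-0.2522)] / [1 - (-0.2522)(-0.2522)]
         = -0.45230484 / 0.93639516 = -0.483.
Therefore phi_{22} = -0.4830.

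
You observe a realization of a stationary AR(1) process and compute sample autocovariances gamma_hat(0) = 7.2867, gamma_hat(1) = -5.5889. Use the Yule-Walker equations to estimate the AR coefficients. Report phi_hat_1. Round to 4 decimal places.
\hat\phi_{1} = -0.7670

The Yule-Walker equations for an AR(p) process read, in matrix form,
  Gamma_p phi = r_p,   with   (Gamma_p)_{ij} = gamma(|i - j|),
                       (r_p)_i = gamma(i),   i,j = 1..p.
Substitute the sample gammas (Toeplitz matrix and right-hand side of size 1):
  Gamma_p = [[7.2867]]
  r_p     = [-5.5889]
With p = 1 this is the single equation gamma(0) phi_1 = gamma(1):
  phi_hat_1 = gamma(1) / gamma(0) = -5.5889 / 7.2867 = -0.7670.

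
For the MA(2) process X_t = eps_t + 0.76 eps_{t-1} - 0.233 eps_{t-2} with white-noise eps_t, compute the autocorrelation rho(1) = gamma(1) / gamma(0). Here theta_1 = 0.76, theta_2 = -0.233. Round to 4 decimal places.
\rho(1) = 0.3572

For an MA(q) process with theta_0 = 1, the autocovariance is
  gamma(k) = sigma^2 * sum_{i=0..q-k} theta_i * theta_{i+k},
and rho(k) = gamma(k) / gamma(0). Sigma^2 cancels.
  numerator   = (1)*(0.76) + (0.76)*(-0.233) = 0.58292.
  denominator = (1)^2 + (0.76)^2 + (-0.233)^2 = 1.631889.
  rho(1) = 0.58292 / 1.631889 = 0.3572.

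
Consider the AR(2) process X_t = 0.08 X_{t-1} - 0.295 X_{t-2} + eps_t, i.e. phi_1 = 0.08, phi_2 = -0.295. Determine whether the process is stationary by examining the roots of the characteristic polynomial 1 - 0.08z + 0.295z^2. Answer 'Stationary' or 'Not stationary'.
\text{Stationary}

The AR(p) characteristic polynomial is P(z) = 1 - 0.08z + 0.295z^2.
Stationarity requires all roots to lie outside the unit circle, i.e. |z| > 1 for every root.
Set 1 + (-0.08) z + (0.295) z^2 = 0, i.e. a z^2 + b z + c = 0 with a = 0.295, b = -0.08, c = 1.
Discriminant D = b^2 - 4ac = (-0.08)^2 - 4*(0.295)*1 = 0.0064 - (1.18) = -1.1736.
D < 0, so the roots are the complex-conjugate pair z = (-b +/- i sqrt(-D)) / (2a) = 0.1356 +/- 1.8361i.
For a conjugate pair |z|^2 = z * conj(z) = (product of roots) = c/a = 1/(0.295) = 3.389831, so |z| = sqrt(3.389831) = 1.8411 for both roots.
Moduli of all roots: 1.8411, 1.8411.
All moduli strictly greater than 1? Yes.
Verdict: Stationary.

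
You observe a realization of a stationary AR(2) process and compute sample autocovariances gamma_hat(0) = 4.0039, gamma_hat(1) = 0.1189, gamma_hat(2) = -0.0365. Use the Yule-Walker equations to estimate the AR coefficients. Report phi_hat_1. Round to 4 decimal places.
\hat\phi_{1} = 0.0300

The Yule-Walker equations for an AR(p) process read, in matrix form,
  Gamma_p phi = r_p,   with   (Gamma_p)_{ij} = gamma(|i - j|),
                       (r_p)_i = gamma(i),   i,j = 1..p.
Substitute the sample gammas (Toeplitz matrix and right-hand side of size 2):
  Gamma_p = [[4.0039, 0.1189], [0.1189, 4.0039]]
  r_p     = [0.1189, -0.0365]
Written out:
  4.0039 phi_1 + 0.1189 phi_2 = 0.1189
  0.1189 phi_1 + 4.0039 phi_2 = -0.0365
Solve by Cramer's rule:
  det = gamma(0)^2 - gamma(1)^2 = (4.0039)^2 - (0.1189)^2 = 16.03121521 - 0.01413721 = 16.017078
  phi_hat_1 = [gamma(1) gamma(0) - gamma(1) gamma(2)] / det = [(0.1189)(4.0039) - (0.1189)(-0.0365)] / 16.017078 = 0.48040356 / 16.017078 = 0.03
  phi_hat_2 = [gamma(0) gamma(2) - gamma(1)^2] / det = [(4.0039)(-0.0365) - (0.1189)^2] / 16.017078 = -0.16027956 / 16.017078 = -0.01
So phi_hat = [0.0300, -0.0100].
Therefore phi_hat_1 = 0.0300.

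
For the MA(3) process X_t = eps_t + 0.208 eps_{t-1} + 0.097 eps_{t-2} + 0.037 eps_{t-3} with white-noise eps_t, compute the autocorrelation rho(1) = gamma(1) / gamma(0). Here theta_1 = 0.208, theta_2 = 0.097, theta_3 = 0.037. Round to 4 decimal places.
\rho(1) = 0.2199

For an MA(q) process with theta_0 = 1, the autocovariance is
  gamma(k) = sigma^2 * sum_{i=0..q-k} theta_i * theta_{i+k},
and rho(k) = gamma(k) / gamma(0). Sigma^2 cancels.
  numerator   = (1)*(0.208) + (0.208)*(0.097) + (0.097)*(0.037) = 0.231765.
  denominator = (1)^2 + (0.208)^2 + (0.097)^2 + (0.037)^2 = 1.054042.
  rho(1) = 0.231765 / 1.054042 = 0.2199.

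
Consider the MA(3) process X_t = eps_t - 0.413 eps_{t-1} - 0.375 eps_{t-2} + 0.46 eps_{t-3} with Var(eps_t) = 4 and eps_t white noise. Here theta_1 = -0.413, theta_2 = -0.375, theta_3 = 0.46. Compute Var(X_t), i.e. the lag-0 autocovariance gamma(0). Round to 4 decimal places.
\gamma(0) = 6.0912

For an MA(q) process X_t = eps_t + sum_i theta_i eps_{t-i} with
Var(eps_t) = sigma^2, the variance is
  gamma(0) = sigma^2 * (1 + sum_i theta_i^2).
  sum_i theta_i^2 = (-0.413)^2 + (-0.375)^2 + (0.46)^2 = 0.170569 + 0.140625 + 0.2116 = 0.522794.
  gamma(0) = 4 * (1 + 0.522794) = 4 * 1.522794 = 6.091176, which rounds to 6.0912.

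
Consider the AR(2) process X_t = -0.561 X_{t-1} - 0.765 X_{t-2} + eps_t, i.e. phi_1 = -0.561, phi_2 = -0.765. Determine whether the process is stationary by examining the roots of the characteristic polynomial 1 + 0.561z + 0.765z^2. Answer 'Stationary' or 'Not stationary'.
\text{Stationary}

The AR(p) characteristic polynomial is P(z) = 1 + 0.561z + 0.765z^2.
Stationarity requires all roots to lie outside the unit circle, i.e. |z| > 1 for every root.
Set 1 + (0.561) z + (0.765) z^2 = 0, i.e. a z^2 + b z + c = 0 with a = 0.765, b = 0.561, c = 1.
Discriminant D = b^2 - 4ac = (0.561)^2 - 4*(0.765)*1 = 0.314721 - (3.06) = -2.745279.
D < 0, so the roots are the complex-conjugate pair z = (-b +/- i sqrt(-D)) / (2a) = -0.3667 +/- 1.0829i.
For a conjugate pair |z|^2 = z * conj(z) = (product of roots) = c/a = 1/(0.765) = 1.30719, so |z| = sqrt(1.30719) = 1.1433 for both roots.
Moduli of all roots: 1.1433, 1.1433.
All moduli strictly greater than 1? Yes.
Verdict: Stationary.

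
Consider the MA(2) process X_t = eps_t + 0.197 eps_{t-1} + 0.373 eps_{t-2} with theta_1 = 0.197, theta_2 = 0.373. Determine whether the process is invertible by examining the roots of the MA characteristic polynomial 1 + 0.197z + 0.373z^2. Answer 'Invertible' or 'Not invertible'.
\text{Invertible}

The MA(q) characteristic polynomial is P(z) = 1 + 0.197z + 0.373z^2.
Invertibility requires all roots to lie outside the unit circle, i.e. |z| > 1 for every root.
Set 1 + (0.197) z + (0.373) z^2 = 0, i.e. a z^2 + b z + c = 0 with a = 0.373, b = 0.197, c = 1.
Discriminant D = b^2 - 4ac = (0.197)^2 - 4*(0.373)*1 = 0.038809 - (1.492) = -1.453191.
D < 0, so the roots are the complex-conjugate pair z = (-b +/- i sqrt(-D)) / (2a) = -0.2641 +/- 1.6159i.
For a conjugate pair |z|^2 = z * conj(z) = (product of roots) = c/a = 1/(0.373) = 2.680965, so |z| = sqrt(2.680965) = 1.6374 for both roots.
Moduli of all roots: 1.6374, 1.6374.
All moduli strictly greater than 1? Yes.
Verdict: Invertible.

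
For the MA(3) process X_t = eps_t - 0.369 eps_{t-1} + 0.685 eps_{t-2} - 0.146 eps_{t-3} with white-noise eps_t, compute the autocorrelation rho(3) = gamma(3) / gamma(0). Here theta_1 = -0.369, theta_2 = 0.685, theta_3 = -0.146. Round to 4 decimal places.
\rho(3) = -0.0898

For an MA(q) process with theta_0 = 1, the autocovariance is
  gamma(k) = sigma^2 * sum_{i=0..q-k} theta_i * theta_{i+k},
and rho(k) = gamma(k) / gamma(0). Sigma^2 cancels.
  numerator   = (1)*(-0.146) = -0.146.
  denominator = (1)^2 + (-0.369)^2 + (0.685)^2 + (-0.146)^2 = 1.626702.
  rho(3) = -0.146 / 1.626702 = -0.0898.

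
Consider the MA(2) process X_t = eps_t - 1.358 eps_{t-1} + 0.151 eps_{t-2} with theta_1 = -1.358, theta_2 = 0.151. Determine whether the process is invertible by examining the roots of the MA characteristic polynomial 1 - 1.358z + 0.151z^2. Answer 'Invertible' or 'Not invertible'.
\text{Not invertible}

The MA(q) characteristic polynomial is P(z) = 1 - 1.358z + 0.151z^2.
Invertibility requires all roots to lie outside the unit circle, i.e. |z| > 1 for every root.
Set 1 + (-1.358) z + (0.151) z^2 = 0, i.e. a z^2 + b z + c = 0 with a = 0.151, b = -1.358, c = 1.
Discriminant D = b^2 - 4ac = (-1.358)^2 - 4*(0.151)*1 = 1.844164 - (0.604) = 1.240164.
D >= 0, so the roots are real: z = (-b +/- sqrt(D)) / (2a) = (1.358 +/- 1.113627) / (0.302).
  z_1 = (1.358 + 1.113627) / (0.302) = 8.1842,   |z_1| = 8.1842.
  z_2 = (1.358 - 1.113627) / (0.302) = 0.8092,   |z_2| = 0.8092.
Moduli of all roots: 8.1842, 0.8092.
All moduli strictly greater than 1? No.
Verdict: Not invertible.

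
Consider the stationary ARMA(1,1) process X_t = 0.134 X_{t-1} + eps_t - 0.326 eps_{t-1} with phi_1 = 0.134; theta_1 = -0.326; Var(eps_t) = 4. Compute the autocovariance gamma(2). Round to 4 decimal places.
\gamma(2) = -0.1002

Multiply the model equation by X_{t-k} and take expectations. With theta_0 = psi_0 = 1 and psi_j the MA(infinity) weights, this gives
  gamma(k) - sum_i phi_i gamma(k-i) = c_k,
  c_k = sigma^2 * sum_{j=k..q} theta_j psi_{j-k}   (c_k = 0 for k > q),
using gamma(-m) = gamma(m).
psi-weights needed (psi_j = theta_j + sum_i phi_i psi_{j-i}):
  psi_1 = theta_1 + phi_1 = -0.326 + (0.134) = -0.192
Right-hand sides:
  c_0 = sigma^2 (1 + theta_1 psi_1) = 4 * (1 + (-0.326)(-0.192)) = 4 * 1.062592 = 4.250368
  c_1 = sigma^2 theta_1 = 4 * (-0.326) = -1.304
  c_2 = 0
Equations for k = 0 and k = 1 (AR order 1):
  gamma(0) = phi_1 gamma(1) + c_0
  gamma(1) = phi_1 gamma(0) + c_1
Substituting the second into the first: gamma(0) (1 - phi_1^2) = c_0 + phi_1 c_1, so
  gamma(0) = (c_0 + phi_1 c_1) / (1 - phi_1^2) = (4.250368 + (0.134)(-1.304)) / (1 - (0.134)^2) = 4.075632 / 0.982044 = 4.150152.
  gamma(1) = phi_1 gamma(0) + c_1 = (0.134)(4.150152) + (-1.304) = -0.74788.
For k = 2 (> q): gamma(2) = phi_1 gamma(1) = (0.134)(-0.74788) = -0.100216.
Therefore gamma(2) = -0.1002 (to 4 decimal places).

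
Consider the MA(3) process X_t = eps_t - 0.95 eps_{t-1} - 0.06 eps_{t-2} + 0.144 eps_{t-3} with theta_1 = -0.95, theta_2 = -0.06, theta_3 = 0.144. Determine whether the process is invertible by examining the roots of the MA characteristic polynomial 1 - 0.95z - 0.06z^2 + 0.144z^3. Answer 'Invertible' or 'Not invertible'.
\text{Invertible}

The MA(q) characteristic polynomial is P(z) = 1 - 0.95z - 0.06z^2 + 0.144z^3.
Invertibility requires all roots to lie outside the unit circle, i.e. |z| > 1 for every root.
Degree 3: look for a simple real root z0 first, then factor out (1 - z/z0) and solve the remaining quadratic.
Testing z0 = 1.25: P(1.25) = 1 + (-0.95)(1.25) + (-0.06)(1.25)^2 + (0.144)(1.25)^3
  = 1 + (-1.1875) + (-0.09375) + (0.28125) = 0.  So z_0 = 1.25 is a root, |z_0| = 1.25.
Divide out the factor (1 - 0.8 z) = (1 - z/z0) (since 1/z0 = 0.8):
  P(z) = (1 - 0.8 z)(1 + (-0.15) z + (-0.18) z^2)
  [check: z-coef -0.15 - (0.8) = -0.95; z^2-coef -0.18 - (0.8)(-0.15) = -0.06; z^3-coef -(0.8)(-0.18) = 0.144.]
Remaining roots from the quadratic factor 1 + (-0.15) z + (-0.18) z^2:
  Set 1 + (-0.15) z + (-0.18) z^2 = 0, i.e. a z^2 + b z + c = 0 with a = -0.18, b = -0.15, c = 1.
  Discriminant D = b^2 - 4ac = (-0.15)^2 - 4*(-0.18)*1 = 0.0225 - (-0.72) = 0.7425.
  D >= 0, so the roots are real: z = (-b +/- sqrt(D)) / (2a) = (0.15 +/- 0.861684) / (-0.36).
    z_1 = (0.15 + 0.861684) / (-0.36) = -2.8102,   |z_1| = 2.8102.
    z_2 = (0.15 - 0.861684) / (-0.36) = 1.9769,   |z_2| = 1.9769.
Moduli of all roots: 1.2500, 2.8102, 1.9769.
All moduli strictly greater than 1? Yes.
Verdict: Invertible.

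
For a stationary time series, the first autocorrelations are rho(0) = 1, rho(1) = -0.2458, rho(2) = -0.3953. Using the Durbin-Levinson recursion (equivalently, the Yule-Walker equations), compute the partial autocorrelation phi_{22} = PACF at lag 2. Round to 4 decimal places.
\phi_{22} = -0.4850

The PACF at lag k is phi_{kk}, the last component of the solution
to the Yule-Walker system G_k phi = r_k where
  (G_k)_{ij} = rho(|i - j|), (r_k)_i = rho(i), i,j = 1..k.
Equivalently, Durbin-Levinson gives phi_{kk} iteratively:
  phi_{11} = rho(1)
  phi_{kk} = [rho(k) - sum_{j=1..k-1} phi_{k-1,j} rho(k-j)]
            / [1 - sum_{j=1..k-1} phi_{k-1,j} rho(j)],
  phi_{k,j} = phi_{k-1,j} - phi_{kk} phi_{k-1,k-j},  j = 1..k-1.
Step k = 1:
  phi_11 = rho(1) = -0.2458.
Step k = 2:
  phi_22 = [rho(2) - phi_11 rho(1)] / [1 - phi_11 rho(1)] = [-0.3953 - (-0.2458)(-0.2458)] / [1 - (-0.2458)(-0.2458)]
         = -0.45571764 / 0.93958236 = -0.485.
Therefore phi_{22} = -0.4850.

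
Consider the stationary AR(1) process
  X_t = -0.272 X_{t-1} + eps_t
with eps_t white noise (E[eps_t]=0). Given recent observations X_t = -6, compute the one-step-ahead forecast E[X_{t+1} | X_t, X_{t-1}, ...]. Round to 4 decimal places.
E[X_{t+1} \mid \mathcal F_t] = 1.6320

For an AR(p) model X_t = c + sum_i phi_i X_{t-i} + eps_t, the
one-step-ahead conditional mean is
  E[X_{t+1} | X_t, ...] = c + sum_i phi_i X_{t+1-i}.
Substitute known values:
  E[X_{t+1} | ...] = (-0.272) * (-6)
                   = 1.6320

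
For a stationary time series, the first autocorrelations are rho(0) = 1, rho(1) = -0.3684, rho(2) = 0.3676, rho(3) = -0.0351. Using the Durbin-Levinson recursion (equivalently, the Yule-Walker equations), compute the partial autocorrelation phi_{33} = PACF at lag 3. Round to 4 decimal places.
\phi_{33} = 0.2030

The PACF at lag k is phi_{kk}, the last component of the solution
to the Yule-Walker system G_k phi = r_k where
  (G_k)_{ij} = rho(|i - j|), (r_k)_i = rho(i), i,j = 1..k.
Equivalently, Durbin-Levinson gives phi_{kk} iteratively:
  phi_{11} = rho(1)
  phi_{kk} = [rho(k) - sum_{j=1..k-1} phi_{k-1,j} rho(k-j)]
            / [1 - sum_{j=1..k-1} phi_{k-1,j} rho(j)],
  phi_{k,j} = phi_{k-1,j} - phi_{kk} phi_{k-1,k-j},  j = 1..k-1.
Step k = 1:
  phi_11 = rho(1) = -0.3684.
Step k = 2:
  phi_22 = [rho(2) - phi_11 rho(1)] / [1 - phi_11 rho(1)] = [0.3676 - (-0.3684)(-0.3684)] / [1 - (-0.3684)(-0.3684)]
         = 0.23188144 / 0.86428144 = 0.268294.
  Update: phi_21 = phi_11 - phi_22 phi_11 = -0.3684 - (0.268294)(-0.3684) = -0.269561.
Step k = 3:
  phi_33 = [rho(3) - phi_21 rho(2) - phi_22 rho(1)] / [1 - phi_21 rho(1) - phi_22 rho(2)]
    numerator   = -0.0351 - (-0.269561)(0.3676) - (0.268294)(-0.3684) = 0.16282992
    denominator = 1 - (-0.269561)(-0.3684) - (0.268294)(0.3676) = 0.80206906
  phi_33 = 0.16282992 / 0.80206906 = 0.203.
Therefore phi_{33} = 0.2030.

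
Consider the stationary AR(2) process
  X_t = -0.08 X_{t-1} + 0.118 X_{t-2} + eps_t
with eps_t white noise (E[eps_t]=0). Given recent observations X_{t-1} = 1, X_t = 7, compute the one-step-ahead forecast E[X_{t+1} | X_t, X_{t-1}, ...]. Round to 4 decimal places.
E[X_{t+1} \mid \mathcal F_t] = -0.4420

For an AR(p) model X_t = c + sum_i phi_i X_{t-i} + eps_t, the
one-step-ahead conditional mean is
  E[X_{t+1} | X_t, ...] = c + sum_i phi_i X_{t+1-i}.
Substitute known values:
  E[X_{t+1} | ...] = (-0.08) * (7) + (0.118) * (1)
                   = -0.4420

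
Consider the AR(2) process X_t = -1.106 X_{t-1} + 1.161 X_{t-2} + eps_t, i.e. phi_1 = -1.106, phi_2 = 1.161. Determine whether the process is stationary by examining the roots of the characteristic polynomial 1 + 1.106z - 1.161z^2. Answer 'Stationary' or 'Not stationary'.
\text{Not stationary}

The AR(p) characteristic polynomial is P(z) = 1 + 1.106z - 1.161z^2.
Stationarity requires all roots to lie outside the unit circle, i.e. |z| > 1 for every root.
Set 1 + (1.106) z + (-1.161) z^2 = 0, i.e. a z^2 + b z + c = 0 with a = -1.161, b = 1.106, c = 1.
Discriminant D = b^2 - 4ac = (1.106)^2 - 4*(-1.161)*1 = 1.223236 - (-4.644) = 5.867236.
D >= 0, so the roots are real: z = (-b +/- sqrt(D)) / (2a) = (-1.106 +/- 2.422238) / (-2.322).
  z_1 = (-1.106 + 2.422238) / (-2.322) = -0.5669,   |z_1| = 0.5669.
  z_2 = (-1.106 - 2.422238) / (-2.322) = 1.5195,   |z_2| = 1.5195.
Moduli of all roots: 0.5669, 1.5195.
All moduli strictly greater than 1? No.
Verdict: Not stationary.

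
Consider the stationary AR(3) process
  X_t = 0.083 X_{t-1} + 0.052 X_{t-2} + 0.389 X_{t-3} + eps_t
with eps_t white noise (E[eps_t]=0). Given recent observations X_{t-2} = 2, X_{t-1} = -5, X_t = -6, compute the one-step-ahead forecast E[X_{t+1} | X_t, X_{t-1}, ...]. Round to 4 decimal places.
E[X_{t+1} \mid \mathcal F_t] = 0.0200

For an AR(p) model X_t = c + sum_i phi_i X_{t-i} + eps_t, the
one-step-ahead conditional mean is
  E[X_{t+1} | X_t, ...] = c + sum_i phi_i X_{t+1-i}.
Substitute known values:
  E[X_{t+1} | ...] = (0.083) * (-6) + (0.052) * (-5) + (0.389) * (2)
                   = 0.0200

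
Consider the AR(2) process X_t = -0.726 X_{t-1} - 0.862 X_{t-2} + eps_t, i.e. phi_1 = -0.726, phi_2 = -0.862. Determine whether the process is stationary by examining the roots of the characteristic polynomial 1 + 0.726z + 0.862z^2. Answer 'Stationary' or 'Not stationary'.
\text{Stationary}

The AR(p) characteristic polynomial is P(z) = 1 + 0.726z + 0.862z^2.
Stationarity requires all roots to lie outside the unit circle, i.e. |z| > 1 for every root.
Set 1 + (0.726) z + (0.862) z^2 = 0, i.e. a z^2 + b z + c = 0 with a = 0.862, b = 0.726, c = 1.
Discriminant D = b^2 - 4ac = (0.726)^2 - 4*(0.862)*1 = 0.527076 - (3.448) = -2.920924.
D < 0, so the roots are the complex-conjugate pair z = (-b +/- i sqrt(-D)) / (2a) = -0.4211 +/- 0.9913i.
For a conjugate pair |z|^2 = z * conj(z) = (product of roots) = c/a = 1/(0.862) = 1.160093, so |z| = sqrt(1.160093) = 1.0771 for both roots.
Moduli of all roots: 1.0771, 1.0771.
All moduli strictly greater than 1? Yes.
Verdict: Stationary.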